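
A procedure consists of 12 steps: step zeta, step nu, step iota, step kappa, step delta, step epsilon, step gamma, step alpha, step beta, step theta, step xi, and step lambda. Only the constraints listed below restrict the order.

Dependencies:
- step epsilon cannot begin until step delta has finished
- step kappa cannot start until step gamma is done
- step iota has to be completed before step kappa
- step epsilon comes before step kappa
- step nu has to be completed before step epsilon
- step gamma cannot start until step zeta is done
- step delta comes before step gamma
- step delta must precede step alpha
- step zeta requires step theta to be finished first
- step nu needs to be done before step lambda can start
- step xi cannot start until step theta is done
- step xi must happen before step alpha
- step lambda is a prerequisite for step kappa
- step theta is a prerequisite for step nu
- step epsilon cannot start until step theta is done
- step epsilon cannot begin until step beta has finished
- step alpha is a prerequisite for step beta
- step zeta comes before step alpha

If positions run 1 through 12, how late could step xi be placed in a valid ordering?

The steps that are forced after step xi, directly or by a chain of constraints, are step kappa, step epsilon, step alpha, step beta. That's 4 steps.
With 4 mandatory successors out of 12 steps total, the latest slot for step xi is 12−4 = 8, and it's reachable by doing all non-successors before step xi.

8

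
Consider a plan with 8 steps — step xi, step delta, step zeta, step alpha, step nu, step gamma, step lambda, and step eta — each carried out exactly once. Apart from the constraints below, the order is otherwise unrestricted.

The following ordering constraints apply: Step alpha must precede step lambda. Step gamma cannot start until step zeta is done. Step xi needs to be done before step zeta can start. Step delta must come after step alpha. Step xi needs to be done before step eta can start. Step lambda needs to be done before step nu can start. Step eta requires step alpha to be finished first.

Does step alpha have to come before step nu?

Yes

There is a constraint chain step alpha → step lambda → step nu.
Hence step alpha necessarily comes before step nu.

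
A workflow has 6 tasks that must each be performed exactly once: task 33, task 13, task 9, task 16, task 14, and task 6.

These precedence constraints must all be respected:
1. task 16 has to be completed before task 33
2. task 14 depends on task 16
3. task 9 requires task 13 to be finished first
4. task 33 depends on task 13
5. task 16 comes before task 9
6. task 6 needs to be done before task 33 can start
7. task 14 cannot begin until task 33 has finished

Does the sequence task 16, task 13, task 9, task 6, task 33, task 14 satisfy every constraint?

Yes

Going through the constraints one by one, each required predecessor appears earlier in the sequence than its dependent — e.g. task 16 (position 1) is before task 14 (position 6), as required.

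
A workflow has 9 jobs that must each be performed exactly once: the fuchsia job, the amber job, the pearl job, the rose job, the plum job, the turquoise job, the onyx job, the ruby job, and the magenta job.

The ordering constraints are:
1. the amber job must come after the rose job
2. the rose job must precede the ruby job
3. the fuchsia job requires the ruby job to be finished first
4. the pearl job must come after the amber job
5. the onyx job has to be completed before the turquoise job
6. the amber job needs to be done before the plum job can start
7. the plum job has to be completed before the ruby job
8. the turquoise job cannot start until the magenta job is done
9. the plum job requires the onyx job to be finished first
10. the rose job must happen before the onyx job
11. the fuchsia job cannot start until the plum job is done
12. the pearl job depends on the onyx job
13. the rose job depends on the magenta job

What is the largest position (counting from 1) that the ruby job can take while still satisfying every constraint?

Following the constraints forward from the ruby job, its only required successor is the fuchsia job.
So at least 1 job follows the ruby job, putting the ruby job no later than position 8. That position is achievable by scheduling everything else first.

8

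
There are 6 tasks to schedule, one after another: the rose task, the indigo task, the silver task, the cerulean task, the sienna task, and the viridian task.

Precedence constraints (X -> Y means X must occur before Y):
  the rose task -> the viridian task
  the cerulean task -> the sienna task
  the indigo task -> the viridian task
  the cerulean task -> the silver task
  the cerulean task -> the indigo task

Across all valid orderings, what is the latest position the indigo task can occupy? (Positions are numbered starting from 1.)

5

The only task forced after the indigo task (directly or by a chain) is the viridian task.
With 1 mandatory successor out of 6 tasks total, the latest slot for the indigo task is 6−1 = 5, and it's reachable by doing all non-successors before the indigo task.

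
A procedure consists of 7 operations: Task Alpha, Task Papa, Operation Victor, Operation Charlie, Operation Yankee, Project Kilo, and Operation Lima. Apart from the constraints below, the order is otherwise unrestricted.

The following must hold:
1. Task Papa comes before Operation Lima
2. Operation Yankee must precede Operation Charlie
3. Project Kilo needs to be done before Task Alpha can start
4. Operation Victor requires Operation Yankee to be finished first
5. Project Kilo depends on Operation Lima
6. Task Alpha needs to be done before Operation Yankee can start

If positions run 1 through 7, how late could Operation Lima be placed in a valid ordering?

2

Following every chain forward from Operation Lima, the operations that must come later are Task Alpha, Operation Victor, Operation Charlie, Operation Yankee, Project Kilo — 5 of them.
With 5 mandatory successors out of 7 operations total, the latest slot for Operation Lima is 7−5 = 2, and it's reachable by doing all non-successors before Operation Lima.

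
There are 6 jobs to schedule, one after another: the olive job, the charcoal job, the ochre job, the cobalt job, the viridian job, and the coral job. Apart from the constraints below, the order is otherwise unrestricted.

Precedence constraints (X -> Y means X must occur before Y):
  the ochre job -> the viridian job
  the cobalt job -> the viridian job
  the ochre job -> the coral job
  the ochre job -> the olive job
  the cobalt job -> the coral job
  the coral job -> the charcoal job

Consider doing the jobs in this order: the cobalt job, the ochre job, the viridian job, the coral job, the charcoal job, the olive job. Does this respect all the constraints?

Yes

Every stated constraint is respected: the ochre job sits at position 2, ahead of the olive job at position 6, and each of the other listed pairs likewise has the predecessor earlier in the sequence.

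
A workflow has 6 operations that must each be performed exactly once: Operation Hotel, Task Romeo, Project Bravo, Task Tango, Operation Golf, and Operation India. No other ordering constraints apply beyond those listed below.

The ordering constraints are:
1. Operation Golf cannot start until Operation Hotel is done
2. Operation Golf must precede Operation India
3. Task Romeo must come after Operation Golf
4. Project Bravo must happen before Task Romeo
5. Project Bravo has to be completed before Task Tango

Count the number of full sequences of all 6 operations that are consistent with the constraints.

2 operations have no prerequisites (Operation Hotel, Project Bravo), so any of them could come first.
Systematically extending each partial ordering one operation at a time and counting, there are 26 complete orderings.

26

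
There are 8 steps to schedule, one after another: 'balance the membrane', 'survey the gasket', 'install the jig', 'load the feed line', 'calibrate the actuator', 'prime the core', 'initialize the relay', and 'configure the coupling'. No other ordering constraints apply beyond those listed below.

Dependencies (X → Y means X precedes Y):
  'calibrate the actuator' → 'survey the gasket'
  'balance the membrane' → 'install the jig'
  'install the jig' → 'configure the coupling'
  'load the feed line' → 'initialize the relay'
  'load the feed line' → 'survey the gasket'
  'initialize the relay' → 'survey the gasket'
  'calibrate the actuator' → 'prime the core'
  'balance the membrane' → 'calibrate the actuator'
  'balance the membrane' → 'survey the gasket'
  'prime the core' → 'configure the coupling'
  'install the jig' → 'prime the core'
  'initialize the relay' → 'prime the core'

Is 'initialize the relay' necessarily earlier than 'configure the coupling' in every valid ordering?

Chaining the stated constraints: 'initialize the relay' → 'prime the core' → 'configure the coupling'.
Hence 'initialize the relay' necessarily comes before 'configure the coupling'.

Yes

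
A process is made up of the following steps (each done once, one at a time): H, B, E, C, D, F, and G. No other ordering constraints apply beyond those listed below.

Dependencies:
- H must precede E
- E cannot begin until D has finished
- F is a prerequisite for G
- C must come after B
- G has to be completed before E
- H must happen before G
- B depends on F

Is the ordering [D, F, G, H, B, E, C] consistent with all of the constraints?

Here H comes after G.
Since H is required before G, the ordering is invalid.

No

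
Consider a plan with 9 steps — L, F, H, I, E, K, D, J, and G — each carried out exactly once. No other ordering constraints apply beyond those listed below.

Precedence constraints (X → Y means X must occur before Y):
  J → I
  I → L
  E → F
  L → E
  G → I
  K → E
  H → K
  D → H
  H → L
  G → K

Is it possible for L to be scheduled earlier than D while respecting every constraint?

Following D → H → L, D must precede L in every valid ordering.
So no valid ordering can have L before D.

No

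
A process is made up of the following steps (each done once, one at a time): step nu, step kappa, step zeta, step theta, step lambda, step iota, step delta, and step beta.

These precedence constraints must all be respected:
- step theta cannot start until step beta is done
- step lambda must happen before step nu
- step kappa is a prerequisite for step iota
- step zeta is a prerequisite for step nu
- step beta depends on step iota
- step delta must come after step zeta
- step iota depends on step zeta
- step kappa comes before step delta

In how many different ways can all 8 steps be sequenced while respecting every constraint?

208

The steps with no prerequisites are step kappa, step zeta, step lambda; any of them can be placed first.
Enumerating by repeatedly choosing an available step (one whose prerequisites are all placed) gives 208 distinct complete orderings.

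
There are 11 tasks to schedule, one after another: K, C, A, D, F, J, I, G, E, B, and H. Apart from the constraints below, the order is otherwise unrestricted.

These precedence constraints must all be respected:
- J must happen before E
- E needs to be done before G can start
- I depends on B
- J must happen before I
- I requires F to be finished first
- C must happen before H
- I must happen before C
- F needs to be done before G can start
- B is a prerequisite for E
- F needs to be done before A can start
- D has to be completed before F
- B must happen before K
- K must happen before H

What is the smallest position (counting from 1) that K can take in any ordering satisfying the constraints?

Working backwards through the constraints from K, its only required predecessor is B.
So at minimum 1 task comes before K, putting K no earlier than position 2. That position is achievable by scheduling exactly that predecessor first.

2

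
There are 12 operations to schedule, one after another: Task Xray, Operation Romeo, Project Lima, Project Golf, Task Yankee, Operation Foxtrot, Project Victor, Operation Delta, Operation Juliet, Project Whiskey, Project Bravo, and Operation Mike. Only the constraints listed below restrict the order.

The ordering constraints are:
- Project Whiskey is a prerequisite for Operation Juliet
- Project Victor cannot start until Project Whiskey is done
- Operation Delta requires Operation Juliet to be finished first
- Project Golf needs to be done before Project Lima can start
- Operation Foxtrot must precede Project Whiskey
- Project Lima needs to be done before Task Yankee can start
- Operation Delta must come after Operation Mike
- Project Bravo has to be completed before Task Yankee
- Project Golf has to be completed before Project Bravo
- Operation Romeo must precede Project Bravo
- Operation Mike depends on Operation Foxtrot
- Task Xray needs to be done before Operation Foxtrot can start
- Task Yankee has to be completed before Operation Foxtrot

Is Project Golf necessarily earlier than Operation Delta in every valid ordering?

Yes

Following the dependencies: Project Golf → Project Lima → Task Yankee → Operation Foxtrot → Operation Mike → Operation Delta.
That forces Project Golf before Operation Delta in every valid schedule.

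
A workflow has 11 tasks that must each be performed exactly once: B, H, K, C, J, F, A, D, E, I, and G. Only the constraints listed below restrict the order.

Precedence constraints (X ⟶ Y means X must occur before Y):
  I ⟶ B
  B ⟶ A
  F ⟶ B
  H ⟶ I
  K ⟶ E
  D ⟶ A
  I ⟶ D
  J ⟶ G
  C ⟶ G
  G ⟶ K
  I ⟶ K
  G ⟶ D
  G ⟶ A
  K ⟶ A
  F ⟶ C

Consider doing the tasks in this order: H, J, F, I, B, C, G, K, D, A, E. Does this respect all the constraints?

Yes

Checking each listed constraint against this order: for instance, J is in position 2 and G in position 7, so that constraint holds — and the remaining constraints check out the same way.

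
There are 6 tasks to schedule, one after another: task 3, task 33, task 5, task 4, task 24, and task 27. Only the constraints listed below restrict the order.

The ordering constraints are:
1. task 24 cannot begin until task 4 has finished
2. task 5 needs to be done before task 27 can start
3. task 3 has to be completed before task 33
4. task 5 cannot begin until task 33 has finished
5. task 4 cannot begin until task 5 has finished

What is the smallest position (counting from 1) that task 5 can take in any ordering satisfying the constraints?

Every task that must precede task 5 has to come before it. Tracing all chains that end at task 5, those tasks are: task 3, task 33 — 2 in total.
So at minimum 2 tasks come before task 5, putting task 5 no earlier than position 3. That position is achievable by scheduling exactly those predecessors first.

3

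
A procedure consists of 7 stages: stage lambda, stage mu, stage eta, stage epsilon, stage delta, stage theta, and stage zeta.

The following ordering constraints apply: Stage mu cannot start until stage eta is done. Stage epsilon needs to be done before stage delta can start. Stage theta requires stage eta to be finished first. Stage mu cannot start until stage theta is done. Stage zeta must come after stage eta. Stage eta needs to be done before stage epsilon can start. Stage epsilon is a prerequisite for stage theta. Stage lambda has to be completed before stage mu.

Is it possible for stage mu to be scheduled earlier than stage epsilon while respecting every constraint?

The constraints give a chain stage epsilon → stage theta → stage mu, which forces stage epsilon before stage mu.
So no valid ordering can have stage mu before stage epsilon.

No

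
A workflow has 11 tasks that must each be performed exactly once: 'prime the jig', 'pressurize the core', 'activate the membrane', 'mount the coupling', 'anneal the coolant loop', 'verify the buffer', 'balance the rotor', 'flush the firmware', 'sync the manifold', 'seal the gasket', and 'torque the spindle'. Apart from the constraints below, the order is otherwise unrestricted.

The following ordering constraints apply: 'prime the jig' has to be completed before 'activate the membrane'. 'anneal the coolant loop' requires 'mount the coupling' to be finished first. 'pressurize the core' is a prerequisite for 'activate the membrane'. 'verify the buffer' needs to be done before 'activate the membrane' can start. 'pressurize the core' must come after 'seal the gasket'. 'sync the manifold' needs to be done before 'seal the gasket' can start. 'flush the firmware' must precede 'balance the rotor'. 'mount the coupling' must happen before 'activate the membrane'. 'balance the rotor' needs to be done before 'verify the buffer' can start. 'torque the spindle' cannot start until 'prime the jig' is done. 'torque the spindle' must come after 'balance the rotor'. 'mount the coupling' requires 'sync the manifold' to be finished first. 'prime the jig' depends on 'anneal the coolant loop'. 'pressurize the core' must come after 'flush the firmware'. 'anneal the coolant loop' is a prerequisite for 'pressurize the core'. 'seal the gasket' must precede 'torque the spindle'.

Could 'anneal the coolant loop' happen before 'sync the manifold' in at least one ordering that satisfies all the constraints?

There is a dependency chain 'sync the manifold' → 'mount the coupling' → 'anneal the coolant loop', so 'anneal the coolant loop' always comes after 'sync the manifold'.
So no valid ordering can have 'anneal the coolant loop' before 'sync the manifold'.

No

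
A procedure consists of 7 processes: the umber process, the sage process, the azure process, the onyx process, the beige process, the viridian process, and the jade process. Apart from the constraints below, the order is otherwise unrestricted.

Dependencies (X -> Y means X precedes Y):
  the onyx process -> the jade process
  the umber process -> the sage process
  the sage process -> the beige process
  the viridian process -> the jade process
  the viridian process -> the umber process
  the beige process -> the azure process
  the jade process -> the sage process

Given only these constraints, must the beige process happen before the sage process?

In fact the dependencies run the other way: the sage process → the beige process.
So the beige process does not have to come before the sage process — it cannot.

No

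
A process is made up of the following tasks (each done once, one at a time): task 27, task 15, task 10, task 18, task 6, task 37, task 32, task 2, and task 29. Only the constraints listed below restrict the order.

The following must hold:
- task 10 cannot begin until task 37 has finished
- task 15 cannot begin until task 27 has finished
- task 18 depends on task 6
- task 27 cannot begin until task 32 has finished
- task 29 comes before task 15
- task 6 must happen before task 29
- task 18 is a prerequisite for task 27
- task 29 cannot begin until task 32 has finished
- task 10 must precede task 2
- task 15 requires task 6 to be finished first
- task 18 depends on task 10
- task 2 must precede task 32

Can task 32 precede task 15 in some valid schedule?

Every valid ordering already has task 32 before task 15 (the constraints require it), so in particular at least one does.

Yes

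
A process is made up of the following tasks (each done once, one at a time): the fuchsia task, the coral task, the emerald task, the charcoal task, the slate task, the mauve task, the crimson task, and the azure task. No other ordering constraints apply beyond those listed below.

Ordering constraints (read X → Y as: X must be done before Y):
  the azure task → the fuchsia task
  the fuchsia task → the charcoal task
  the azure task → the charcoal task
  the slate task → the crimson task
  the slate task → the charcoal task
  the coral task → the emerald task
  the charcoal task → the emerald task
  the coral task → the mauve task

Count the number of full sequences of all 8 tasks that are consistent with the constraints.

The tasks with no prerequisites are the coral task, the slate task, the azure task; any of them can be placed first.
Systematically extending each partial ordering one task at a time and counting, there are 318 complete orderings.

318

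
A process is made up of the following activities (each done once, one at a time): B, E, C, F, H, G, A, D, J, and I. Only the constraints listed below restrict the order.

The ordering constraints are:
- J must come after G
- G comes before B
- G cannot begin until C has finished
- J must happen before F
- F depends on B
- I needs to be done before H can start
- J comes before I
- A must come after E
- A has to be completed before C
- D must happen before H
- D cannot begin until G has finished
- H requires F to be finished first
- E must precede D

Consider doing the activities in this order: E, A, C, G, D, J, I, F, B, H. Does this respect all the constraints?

No

The sequence places F ahead of B.
That contradicts the constraint that B must precede F.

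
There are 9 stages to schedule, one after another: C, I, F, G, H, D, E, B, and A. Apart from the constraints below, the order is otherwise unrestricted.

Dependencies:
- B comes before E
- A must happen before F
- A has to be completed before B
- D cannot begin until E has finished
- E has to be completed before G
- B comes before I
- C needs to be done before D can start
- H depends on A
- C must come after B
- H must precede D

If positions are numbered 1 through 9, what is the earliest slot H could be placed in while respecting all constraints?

2

Working backwards through the constraints from H, its only required predecessor is A.
With 1 mandatory predecessor, the earliest H can sit is position 1+1 = 2, and placing just that one first achieves it.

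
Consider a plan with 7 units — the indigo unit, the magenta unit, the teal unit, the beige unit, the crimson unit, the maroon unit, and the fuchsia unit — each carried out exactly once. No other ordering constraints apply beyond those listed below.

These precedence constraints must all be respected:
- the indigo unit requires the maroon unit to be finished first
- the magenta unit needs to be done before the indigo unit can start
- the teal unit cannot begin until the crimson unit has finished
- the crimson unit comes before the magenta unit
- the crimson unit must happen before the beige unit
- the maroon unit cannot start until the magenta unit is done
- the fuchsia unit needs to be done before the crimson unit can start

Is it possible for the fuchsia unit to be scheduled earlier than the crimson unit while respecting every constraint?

The fuchsia unit is actually forced before the crimson unit by the constraints, so certainly some valid ordering has the fuchsia unit first.

Yes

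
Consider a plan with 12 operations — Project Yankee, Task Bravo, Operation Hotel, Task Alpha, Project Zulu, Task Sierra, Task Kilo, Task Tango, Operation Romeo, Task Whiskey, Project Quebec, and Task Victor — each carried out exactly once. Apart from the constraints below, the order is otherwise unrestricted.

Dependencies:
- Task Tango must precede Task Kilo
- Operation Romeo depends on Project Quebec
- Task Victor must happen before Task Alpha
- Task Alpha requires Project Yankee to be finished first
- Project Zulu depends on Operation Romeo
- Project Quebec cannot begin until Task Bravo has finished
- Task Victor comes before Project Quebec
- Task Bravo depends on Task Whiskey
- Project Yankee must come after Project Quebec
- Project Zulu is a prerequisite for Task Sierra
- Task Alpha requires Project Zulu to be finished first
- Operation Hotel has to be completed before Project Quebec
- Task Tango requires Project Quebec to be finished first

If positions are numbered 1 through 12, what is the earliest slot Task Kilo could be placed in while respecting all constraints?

7

Working backwards through the constraints from Task Kilo, its full set of required predecessors is Task Bravo, Operation Hotel, Task Tango, Task Whiskey, Project Quebec, Task Victor — 6 of them.
So at minimum 6 operations come before Task Kilo, putting Task Kilo no earlier than position 7. That position is achievable by scheduling exactly those predecessors first.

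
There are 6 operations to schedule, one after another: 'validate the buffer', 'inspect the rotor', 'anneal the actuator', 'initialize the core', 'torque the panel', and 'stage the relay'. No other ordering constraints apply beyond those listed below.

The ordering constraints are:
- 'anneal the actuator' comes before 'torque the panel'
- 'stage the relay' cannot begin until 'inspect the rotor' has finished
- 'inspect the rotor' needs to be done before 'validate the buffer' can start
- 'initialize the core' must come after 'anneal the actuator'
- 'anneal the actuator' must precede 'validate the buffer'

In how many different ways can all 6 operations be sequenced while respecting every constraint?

The operations with no prerequisites are 'inspect the rotor', 'anneal the actuator'; any of them can be placed first.
Enumerating by repeatedly choosing an available operation (one whose prerequisites are all placed) gives 70 distinct complete orderings.

70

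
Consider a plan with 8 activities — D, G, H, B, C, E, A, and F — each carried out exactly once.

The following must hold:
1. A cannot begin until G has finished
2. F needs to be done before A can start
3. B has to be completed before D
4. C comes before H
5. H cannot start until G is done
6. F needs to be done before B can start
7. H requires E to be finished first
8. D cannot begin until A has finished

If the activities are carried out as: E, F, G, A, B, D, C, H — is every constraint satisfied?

Going through the constraints one by one, each required predecessor appears earlier in the sequence than its dependent — e.g. E (position 1) is before H (position 8), as required.

Yes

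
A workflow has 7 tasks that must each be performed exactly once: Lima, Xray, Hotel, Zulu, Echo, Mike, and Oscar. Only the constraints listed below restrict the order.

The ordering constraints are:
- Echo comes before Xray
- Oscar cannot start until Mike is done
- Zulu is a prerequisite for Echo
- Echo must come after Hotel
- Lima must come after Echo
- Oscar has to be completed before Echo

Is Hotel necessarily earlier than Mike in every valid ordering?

No

No chain of constraints connects Hotel to Mike in either direction.
A valid ordering placing Mike before Hotel exists, so the answer is no.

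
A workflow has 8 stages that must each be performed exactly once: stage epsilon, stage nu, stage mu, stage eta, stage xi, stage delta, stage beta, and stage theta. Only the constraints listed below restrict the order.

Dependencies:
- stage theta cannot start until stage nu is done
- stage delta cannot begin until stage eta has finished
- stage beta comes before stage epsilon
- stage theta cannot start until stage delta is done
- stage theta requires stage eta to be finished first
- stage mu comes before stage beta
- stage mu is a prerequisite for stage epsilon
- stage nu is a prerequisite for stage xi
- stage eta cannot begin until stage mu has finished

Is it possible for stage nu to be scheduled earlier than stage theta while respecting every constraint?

Every valid ordering already has stage nu before stage theta (the constraints require it), so in particular at least one does.

Yes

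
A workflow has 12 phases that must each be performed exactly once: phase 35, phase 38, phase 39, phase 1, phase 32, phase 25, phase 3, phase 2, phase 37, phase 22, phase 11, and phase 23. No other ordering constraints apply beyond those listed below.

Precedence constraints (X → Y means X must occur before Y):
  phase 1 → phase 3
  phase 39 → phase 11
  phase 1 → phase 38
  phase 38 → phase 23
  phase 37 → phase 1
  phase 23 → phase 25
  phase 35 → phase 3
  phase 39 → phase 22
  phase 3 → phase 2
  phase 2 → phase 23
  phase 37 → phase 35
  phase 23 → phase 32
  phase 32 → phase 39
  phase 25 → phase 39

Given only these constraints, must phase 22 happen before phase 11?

Nothing in the constraints links phase 22 and phase 11; they are unordered relative to each other.
So phase 22 can come before phase 11 or after — it is not forced.

No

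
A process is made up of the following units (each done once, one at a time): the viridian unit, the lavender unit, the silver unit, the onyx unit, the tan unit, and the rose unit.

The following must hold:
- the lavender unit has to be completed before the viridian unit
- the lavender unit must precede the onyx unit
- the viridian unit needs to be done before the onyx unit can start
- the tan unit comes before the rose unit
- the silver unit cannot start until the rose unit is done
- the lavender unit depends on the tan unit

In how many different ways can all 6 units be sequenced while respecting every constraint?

10

The tan unit is the only unit with nothing required before it, so every ordering starts there.
Systematically extending each partial ordering one unit at a time and counting, there are 10 complete orderings.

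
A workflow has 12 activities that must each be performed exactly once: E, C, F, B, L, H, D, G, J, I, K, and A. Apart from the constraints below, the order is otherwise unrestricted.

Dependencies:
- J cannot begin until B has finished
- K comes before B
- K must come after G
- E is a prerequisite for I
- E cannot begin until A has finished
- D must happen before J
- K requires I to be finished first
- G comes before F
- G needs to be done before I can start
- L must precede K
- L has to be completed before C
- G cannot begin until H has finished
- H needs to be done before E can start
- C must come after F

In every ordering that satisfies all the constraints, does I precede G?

No

In fact the dependencies run the other way: G → I.
So I never precedes G.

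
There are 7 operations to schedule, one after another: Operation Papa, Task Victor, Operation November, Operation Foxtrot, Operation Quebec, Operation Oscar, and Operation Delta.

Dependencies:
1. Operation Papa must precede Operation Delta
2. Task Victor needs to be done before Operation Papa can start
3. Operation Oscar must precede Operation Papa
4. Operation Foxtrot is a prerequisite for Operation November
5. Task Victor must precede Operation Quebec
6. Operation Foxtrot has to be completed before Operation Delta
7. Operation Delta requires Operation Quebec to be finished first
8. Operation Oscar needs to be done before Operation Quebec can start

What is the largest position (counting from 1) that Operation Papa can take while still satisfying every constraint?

6

The only operation forced after Operation Papa (directly or by a chain) is Operation Delta.
So at least 1 operation follows Operation Papa, putting Operation Papa no later than position 6. That position is achievable by scheduling everything else first.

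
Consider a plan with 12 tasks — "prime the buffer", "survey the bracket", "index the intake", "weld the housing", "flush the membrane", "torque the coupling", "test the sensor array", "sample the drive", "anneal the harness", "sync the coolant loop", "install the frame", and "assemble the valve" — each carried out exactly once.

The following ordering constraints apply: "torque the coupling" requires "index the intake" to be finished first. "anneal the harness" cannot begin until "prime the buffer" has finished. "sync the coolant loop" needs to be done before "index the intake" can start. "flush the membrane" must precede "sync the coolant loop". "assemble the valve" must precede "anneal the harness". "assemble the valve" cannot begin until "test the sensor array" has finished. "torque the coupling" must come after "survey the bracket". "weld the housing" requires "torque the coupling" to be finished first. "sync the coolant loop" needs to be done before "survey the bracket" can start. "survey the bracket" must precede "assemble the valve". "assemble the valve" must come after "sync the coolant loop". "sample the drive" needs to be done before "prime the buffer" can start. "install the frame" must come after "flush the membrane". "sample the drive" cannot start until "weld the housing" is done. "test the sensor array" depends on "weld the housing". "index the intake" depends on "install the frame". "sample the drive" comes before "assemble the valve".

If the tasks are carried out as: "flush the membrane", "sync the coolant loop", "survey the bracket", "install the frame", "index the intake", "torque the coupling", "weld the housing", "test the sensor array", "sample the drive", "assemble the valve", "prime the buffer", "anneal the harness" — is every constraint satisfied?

Going through the constraints one by one, each required predecessor appears earlier in the sequence than its dependent — e.g. "sync the coolant loop" (position 2) is before "assemble the valve" (position 10), as required.

Yes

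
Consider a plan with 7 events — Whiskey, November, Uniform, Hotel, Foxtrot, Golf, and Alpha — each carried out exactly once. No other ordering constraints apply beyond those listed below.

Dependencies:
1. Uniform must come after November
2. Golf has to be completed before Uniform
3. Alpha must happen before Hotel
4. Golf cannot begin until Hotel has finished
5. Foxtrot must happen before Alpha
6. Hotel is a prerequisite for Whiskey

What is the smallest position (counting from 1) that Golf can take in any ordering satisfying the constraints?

Working backwards through the constraints from Golf, its full set of required predecessors is Hotel, Foxtrot, Alpha — 3 of them.
With 3 mandatory predecessors, the earliest Golf can sit is position 3+1 = 4, and placing just those 3 first achieves it.

4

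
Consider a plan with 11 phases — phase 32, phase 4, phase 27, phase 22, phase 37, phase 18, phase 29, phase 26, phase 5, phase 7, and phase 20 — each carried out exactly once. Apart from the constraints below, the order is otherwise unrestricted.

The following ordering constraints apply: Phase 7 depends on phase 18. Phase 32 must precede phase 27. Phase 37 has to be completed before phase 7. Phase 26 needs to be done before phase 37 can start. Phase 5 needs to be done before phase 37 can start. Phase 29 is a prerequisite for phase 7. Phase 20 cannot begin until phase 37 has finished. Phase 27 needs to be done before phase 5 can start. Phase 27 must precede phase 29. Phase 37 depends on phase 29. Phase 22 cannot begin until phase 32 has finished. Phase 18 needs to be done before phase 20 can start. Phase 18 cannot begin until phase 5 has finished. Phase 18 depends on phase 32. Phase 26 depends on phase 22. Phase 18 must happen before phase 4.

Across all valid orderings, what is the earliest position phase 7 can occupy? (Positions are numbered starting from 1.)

Working backwards through the constraints from phase 7, its full set of required predecessors is phase 32, phase 27, phase 22, phase 37, phase 18, phase 29, phase 26, phase 5 — 8 of them.
With 8 mandatory predecessors, the earliest phase 7 can sit is position 8+1 = 9, and placing just those 8 first achieves it.

9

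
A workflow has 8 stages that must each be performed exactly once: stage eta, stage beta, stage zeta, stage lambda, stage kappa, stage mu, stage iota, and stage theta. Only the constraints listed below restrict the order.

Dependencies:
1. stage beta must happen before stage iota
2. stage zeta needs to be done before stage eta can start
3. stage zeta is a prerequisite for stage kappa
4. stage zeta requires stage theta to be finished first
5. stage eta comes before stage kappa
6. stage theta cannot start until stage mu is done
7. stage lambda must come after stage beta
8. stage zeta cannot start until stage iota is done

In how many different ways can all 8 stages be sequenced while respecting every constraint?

38

2 stages have no prerequisites (stage beta, stage mu), so any of them could come first.
Systematically extending each partial ordering one stage at a time and counting, there are 38 complete orderings.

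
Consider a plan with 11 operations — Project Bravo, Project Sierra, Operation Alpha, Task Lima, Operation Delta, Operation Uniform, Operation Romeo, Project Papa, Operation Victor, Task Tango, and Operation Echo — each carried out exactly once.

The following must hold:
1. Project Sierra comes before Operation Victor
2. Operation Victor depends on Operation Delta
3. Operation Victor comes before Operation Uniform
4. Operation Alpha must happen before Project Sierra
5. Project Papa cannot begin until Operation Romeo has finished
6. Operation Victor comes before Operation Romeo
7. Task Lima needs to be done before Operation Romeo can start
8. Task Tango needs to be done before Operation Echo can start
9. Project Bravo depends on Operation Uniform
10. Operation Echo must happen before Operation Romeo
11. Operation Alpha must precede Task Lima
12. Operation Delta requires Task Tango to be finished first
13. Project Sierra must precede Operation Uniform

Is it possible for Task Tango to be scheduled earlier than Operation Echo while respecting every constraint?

Yes

Task Tango is actually forced before Operation Echo by the constraints, so certainly some valid ordering has Task Tango first.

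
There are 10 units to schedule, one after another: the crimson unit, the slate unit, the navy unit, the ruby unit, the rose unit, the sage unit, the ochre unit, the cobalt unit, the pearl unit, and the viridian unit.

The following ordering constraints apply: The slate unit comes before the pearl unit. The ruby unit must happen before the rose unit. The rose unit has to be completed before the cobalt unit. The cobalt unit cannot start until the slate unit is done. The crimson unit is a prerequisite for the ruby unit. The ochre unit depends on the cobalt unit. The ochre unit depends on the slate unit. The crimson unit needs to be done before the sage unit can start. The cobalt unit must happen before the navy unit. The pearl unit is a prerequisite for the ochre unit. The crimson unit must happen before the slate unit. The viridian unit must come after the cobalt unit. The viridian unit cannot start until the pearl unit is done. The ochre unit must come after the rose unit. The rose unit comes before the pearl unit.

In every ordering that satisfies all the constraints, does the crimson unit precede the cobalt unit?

Yes

Following the dependencies: the crimson unit → the slate unit → the cobalt unit.
That forces the crimson unit before the cobalt unit in every valid schedule.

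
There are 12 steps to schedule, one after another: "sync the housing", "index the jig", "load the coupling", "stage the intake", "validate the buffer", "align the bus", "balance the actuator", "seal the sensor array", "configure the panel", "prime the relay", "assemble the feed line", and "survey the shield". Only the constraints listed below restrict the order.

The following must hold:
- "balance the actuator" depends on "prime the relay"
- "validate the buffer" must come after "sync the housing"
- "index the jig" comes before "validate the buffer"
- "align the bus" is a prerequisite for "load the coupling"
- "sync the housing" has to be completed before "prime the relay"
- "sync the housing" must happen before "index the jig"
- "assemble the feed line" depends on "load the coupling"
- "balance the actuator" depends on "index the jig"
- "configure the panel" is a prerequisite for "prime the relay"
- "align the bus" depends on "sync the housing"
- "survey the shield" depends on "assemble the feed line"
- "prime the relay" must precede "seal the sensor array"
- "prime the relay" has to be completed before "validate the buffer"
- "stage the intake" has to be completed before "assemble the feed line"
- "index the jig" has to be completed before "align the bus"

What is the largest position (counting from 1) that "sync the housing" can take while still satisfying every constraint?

Following every chain forward from "sync the housing", the steps that must come later are "index the jig", "load the coupling", "validate the buffer", "align the bus", "balance the actuator", "seal the sensor array", "prime the relay", "assemble the feed line", "survey the shield" — 9 of them.
With 9 mandatory successors out of 12 steps total, the latest slot for "sync the housing" is 12−9 = 3, and it's reachable by doing all non-successors before "sync the housing".

3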